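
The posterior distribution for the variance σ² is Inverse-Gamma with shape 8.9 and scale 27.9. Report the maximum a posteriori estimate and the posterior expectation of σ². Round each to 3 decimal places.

MAP = 2.818, posterior mean = 3.532

Mode = β/(α+1) = 27.9/9.9 = 2.818.
Mean = β/(α−1) = 27.9/7.9 = 3.532.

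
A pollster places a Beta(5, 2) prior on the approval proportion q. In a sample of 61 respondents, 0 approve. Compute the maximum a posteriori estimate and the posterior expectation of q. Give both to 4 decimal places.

MAP = 0.0606; posterior mean = 0.0735

Posterior: Beta(5+0, 2+61) = Beta(5, 63).
Mode = (5−1)/(5+63−2) = 4/66 = 0.0606.
Mean = 5/(5+63) = 5/68 = 0.0735.
Mean > mode: the posterior has a right tail.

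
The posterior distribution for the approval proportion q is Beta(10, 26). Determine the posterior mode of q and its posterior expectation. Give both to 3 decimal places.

Mode = (10−1)/(10+26−2) = 9/34 = 0.265.
Mean = 10/(10+26) = 10/36 = 0.278.

MAP: 0.265. Posterior mean: 0.278.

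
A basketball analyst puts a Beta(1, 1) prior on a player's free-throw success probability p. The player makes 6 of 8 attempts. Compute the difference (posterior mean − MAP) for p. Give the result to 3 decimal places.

-0.050

Posterior: Beta(1+6, 1+2) = Beta(7, 3).
Mode = (7−1)/(7+3−2) = 6/8 = 0.750.
With a flat prior the MAP equals the MLE, 6/8.
Mean = 7/(7+3) = 7/10 = 0.700.
Difference = 0.700 − 0.750 = -0.050.
The mean is pulled below the mode by the posterior's left skew.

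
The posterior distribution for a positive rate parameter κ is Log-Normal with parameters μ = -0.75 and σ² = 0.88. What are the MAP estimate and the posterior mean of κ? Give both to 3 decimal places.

Mode = exp(μ − σ²) = exp(-1.63) = 0.196.
Mean = exp(μ + σ²/2) = exp(-0.310) = 0.733.
Mean > mode: the posterior has a right tail.

κ_MAP = 0.196, E[κ|data] = 0.733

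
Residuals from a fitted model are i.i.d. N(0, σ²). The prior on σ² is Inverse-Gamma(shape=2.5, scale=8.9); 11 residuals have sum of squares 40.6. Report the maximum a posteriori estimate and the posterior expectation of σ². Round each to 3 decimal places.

Posterior: Inverse-Gamma(shape = 2.5+11/2 = 8.0, scale = 8.9+40.6/2 = 29.2).
Mode = β/(α+1) = 29.2/9.0 = 3.244.
Mean = β/(α−1) = 29.2/7.0 = 4.171.
Right-skewed posterior ⇒ mode < mean.

maximum a posteriori estimate = 3.244, posterior expectation = 4.171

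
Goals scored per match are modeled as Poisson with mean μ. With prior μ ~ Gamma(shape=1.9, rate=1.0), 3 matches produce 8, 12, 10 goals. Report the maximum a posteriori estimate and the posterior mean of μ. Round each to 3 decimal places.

Σ counts = 30. Posterior: Gamma(shape = 1.9+30 = 31.9, rate = 1.0+3 = 4.0).
Mode = (α−1)/β = 30.9/4.0 = 7.725.
Mean = α/β = 31.9/4.0 = 7.975.

maximum a posteriori estimate = 7.725, posterior mean = 7.975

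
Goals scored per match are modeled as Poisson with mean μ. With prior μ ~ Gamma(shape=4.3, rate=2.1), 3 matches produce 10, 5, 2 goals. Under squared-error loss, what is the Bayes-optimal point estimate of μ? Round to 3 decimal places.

Σ counts = 17. Posterior: Gamma(shape = 4.3+17 = 21.3, rate = 2.1+3 = 5.1).
Mode = (α−1)/β = 20.3/5.1 = 3.980.
Mean = α/β = 21.3/5.1 = 4.176.
Squared-error loss ⇒ the optimal estimator is the posterior mean.

4.176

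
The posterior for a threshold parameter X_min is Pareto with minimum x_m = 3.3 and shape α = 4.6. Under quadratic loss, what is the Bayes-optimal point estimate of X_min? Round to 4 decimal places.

The Pareto density is strictly decreasing on [x_m, ∞), so the mode is x_m = 3.3000.
Mean = α·x_m/(α−1) = 4.6·3.3/3.6 = 4.2167.
Quadratic loss ⇒ the optimal estimator is the posterior mean.

4.2167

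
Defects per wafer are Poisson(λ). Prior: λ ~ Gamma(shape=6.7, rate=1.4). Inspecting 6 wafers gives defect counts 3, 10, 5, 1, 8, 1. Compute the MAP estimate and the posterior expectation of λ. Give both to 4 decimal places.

Σ counts = 28. Posterior: Gamma(shape = 6.7+28 = 34.7, rate = 1.4+6 = 7.4).
Mode = (α−1)/β = 33.7/7.4 = 4.5541.
Mean = α/β = 34.7/7.4 = 4.6892.

MAP = 4.5541; posterior mean = 4.6892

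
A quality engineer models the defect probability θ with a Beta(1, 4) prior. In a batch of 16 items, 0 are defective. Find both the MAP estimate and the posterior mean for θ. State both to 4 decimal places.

Posterior: Beta(1+0, 4+16) = Beta(1, 20).
Since α = 1 ≤ 1 and β > 1, the Beta density is monotone decreasing on [0,1]; the mode is at 0.
Mean = 1/(1+20) = 0.0476.
Right-skewed posterior ⇒ mode < mean.

MAP = 0.0000; posterior mean = 0.0476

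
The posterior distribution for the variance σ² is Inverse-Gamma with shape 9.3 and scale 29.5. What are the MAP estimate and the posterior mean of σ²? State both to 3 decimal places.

MAP estimate = 2.864, posterior mean = 3.554

Mode = β/(α+1) = 29.5/10.3 = 2.864.
Mean = β/(α−1) = 29.5/8.3 = 3.554.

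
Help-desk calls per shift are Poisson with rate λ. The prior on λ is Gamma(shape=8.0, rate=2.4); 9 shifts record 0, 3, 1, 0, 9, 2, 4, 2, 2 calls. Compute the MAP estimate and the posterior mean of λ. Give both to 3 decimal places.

Σ counts = 23. Posterior: Gamma(shape = 8.0+23 = 31.0, rate = 2.4+9 = 11.4).
Mode = (α−1)/β = 30.0/11.4 = 2.632.
Mean = α/β = 31.0/11.4 = 2.719.
The posterior is right-skewed, so the mean exceeds the mode.

MAP = 2.632, posterior mean = 2.719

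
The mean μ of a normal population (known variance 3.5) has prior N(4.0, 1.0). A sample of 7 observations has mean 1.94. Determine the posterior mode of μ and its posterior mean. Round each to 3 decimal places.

Posterior for μ is Normal. Precision-weighted mean: (1/1.0·4.0 + 7/3.5·1.94) / (1/1.0 + 7/3.5) = 2.627.
A Normal posterior is symmetric, so mode = mean.

MAP = 2.627, posterior mean = 2.627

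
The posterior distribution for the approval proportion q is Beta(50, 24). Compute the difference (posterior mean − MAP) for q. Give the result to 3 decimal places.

-0.005

Mode = (50−1)/(50+24−2) = 49/72 = 0.681.
Mean = 50/(50+24) = 50/74 = 0.676.
Difference = 0.676 − 0.681 = -0.005.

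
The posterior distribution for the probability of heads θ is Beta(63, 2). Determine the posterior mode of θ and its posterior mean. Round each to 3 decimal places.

MAP: 0.984. Posterior mean: 0.969.

Mode = (63−1)/(63+2−2) = 62/63 = 0.984.
Mean = 63/(63+2) = 63/65 = 0.969.
The mean is pulled below the mode by the posterior's left skew.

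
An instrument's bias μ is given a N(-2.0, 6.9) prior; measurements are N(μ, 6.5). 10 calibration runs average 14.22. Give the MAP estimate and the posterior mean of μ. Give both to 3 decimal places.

Posterior for μ is Normal. Precision-weighted mean: (1/6.9·-2.0 + 10/6.5·14.22) / (1/6.9 + 10/6.5) = 12.824.
A Normal posterior is symmetric, so mode = mean.

MAP = 12.824; posterior mean = 12.824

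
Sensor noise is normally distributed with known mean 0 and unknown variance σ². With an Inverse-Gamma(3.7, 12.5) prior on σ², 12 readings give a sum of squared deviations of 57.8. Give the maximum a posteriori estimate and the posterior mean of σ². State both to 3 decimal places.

Posterior: Inverse-Gamma(shape = 3.7+12/2 = 9.7, scale = 12.5+57.8/2 = 41.4).
Mode = β/(α+1) = 41.4/10.7 = 3.869.
Mean = β/(α−1) = 41.4/8.7 = 4.759.
Right-skewed posterior ⇒ mode < mean.

σ²_MAP = 3.869, E[σ²|data] = 4.759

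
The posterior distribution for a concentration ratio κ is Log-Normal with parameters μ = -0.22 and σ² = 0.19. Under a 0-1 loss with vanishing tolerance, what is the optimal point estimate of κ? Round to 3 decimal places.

0.664

Mode = exp(μ − σ²) = exp(-0.41) = 0.664.
Mean = exp(μ + σ²/2) = exp(-0.125) = 0.882.
This is the posterior mode — the MAP estimate.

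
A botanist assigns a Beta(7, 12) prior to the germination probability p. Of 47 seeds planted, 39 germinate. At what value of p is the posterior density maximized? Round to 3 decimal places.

0.703

Posterior: Beta(7+39, 12+8) = Beta(46, 20).
Mode = (46−1)/(46+20−2) = 45/64 = 0.703.
Mean = 46/(46+20) = 46/66 = 0.697.
This is the posterior mode — the MAP estimate.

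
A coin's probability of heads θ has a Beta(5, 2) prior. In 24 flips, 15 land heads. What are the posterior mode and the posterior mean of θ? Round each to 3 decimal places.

MAP = 0.655, posterior mean = 0.645

Posterior: Beta(5+15, 2+9) = Beta(20, 11).
Mode = (20−1)/(20+11−2) = 19/29 = 0.655.
Mean = 20/(20+11) = 20/31 = 0.645.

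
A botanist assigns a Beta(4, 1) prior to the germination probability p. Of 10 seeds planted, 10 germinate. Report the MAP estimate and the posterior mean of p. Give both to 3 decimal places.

MAP = 1.000, posterior mean = 0.933

Posterior: Beta(4+10, 1+0) = Beta(14, 1).
Since β = 1 ≤ 1 and α > 1, the Beta density is monotone increasing on [0,1]; the mode is at 1.
Mean = 14/(14+1) = 0.933.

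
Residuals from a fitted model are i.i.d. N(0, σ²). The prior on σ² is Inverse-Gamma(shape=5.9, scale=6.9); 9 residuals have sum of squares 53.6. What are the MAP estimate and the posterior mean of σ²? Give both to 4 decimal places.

MAP = 2.9561; posterior mean = 3.5851

Posterior: Inverse-Gamma(shape = 5.9+9/2 = 10.4, scale = 6.9+53.6/2 = 33.7).
Mode = β/(α+1) = 33.7/11.4 = 2.9561.
Mean = β/(α−1) = 33.7/9.4 = 3.5851.
Right-skewed posterior ⇒ mode < mean.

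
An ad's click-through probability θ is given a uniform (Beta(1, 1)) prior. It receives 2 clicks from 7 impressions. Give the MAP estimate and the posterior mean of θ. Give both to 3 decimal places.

MAP estimate = 0.286, posterior mean = 0.333

Posterior: Beta(1+2, 1+5) = Beta(3, 6).
Mode = (3−1)/(3+6−2) = 2/7 = 0.286.
Mean = 3/(3+6) = 3/9 = 0.333.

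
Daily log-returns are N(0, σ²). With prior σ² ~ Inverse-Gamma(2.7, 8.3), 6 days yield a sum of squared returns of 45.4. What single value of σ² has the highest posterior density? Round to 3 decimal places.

4.627

Posterior: Inverse-Gamma(shape = 2.7+6/2 = 5.7, scale = 8.3+45.4/2 = 31.0).
Mode = β/(α+1) = 31.0/6.7 = 4.627.
Mean = β/(α−1) = 31.0/4.7 = 6.596.
This is the posterior mode — the MAP estimate.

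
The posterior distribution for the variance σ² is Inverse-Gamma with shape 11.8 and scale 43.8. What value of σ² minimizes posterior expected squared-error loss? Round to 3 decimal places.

4.056

Mode = β/(α+1) = 43.8/12.8 = 3.422.
Mean = β/(α−1) = 43.8/10.8 = 4.056.
Squared-error loss ⇒ the optimal estimator is the posterior mean.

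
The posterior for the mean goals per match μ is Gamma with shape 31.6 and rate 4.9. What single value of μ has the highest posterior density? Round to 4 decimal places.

Mode = (α−1)/β = 30.6/4.9 = 6.2449.
Mean = α/β = 31.6/4.9 = 6.4490.
This is the posterior mode — the MAP estimate.

6.2449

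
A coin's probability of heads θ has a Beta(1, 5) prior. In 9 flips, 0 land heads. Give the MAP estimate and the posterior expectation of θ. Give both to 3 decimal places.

Posterior: Beta(1+0, 5+9) = Beta(1, 14).
Since α = 1 ≤ 1 and β > 1, the Beta density is monotone decreasing on [0,1]; the mode is at 0.
Mean = 1/(1+14) = 0.067.

MAP = 0.000, posterior mean = 0.067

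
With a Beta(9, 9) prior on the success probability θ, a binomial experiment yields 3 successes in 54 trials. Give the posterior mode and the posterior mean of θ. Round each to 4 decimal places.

Posterior: Beta(9+3, 9+51) = Beta(12, 60).
Mode = (12−1)/(12+60−2) = 11/70 = 0.1571.
Mean = 12/(12+60) = 12/72 = 0.1667.

MAP: 0.1571. Posterior mean: 0.1667.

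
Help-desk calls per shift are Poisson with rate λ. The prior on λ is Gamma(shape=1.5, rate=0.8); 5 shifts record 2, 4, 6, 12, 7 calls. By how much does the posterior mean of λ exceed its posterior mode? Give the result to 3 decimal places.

0.172

Σ counts = 31. Posterior: Gamma(shape = 1.5+31 = 32.5, rate = 0.8+5 = 5.8).
Mode = (α−1)/β = 31.5/5.8 = 5.431.
Mean = α/β = 32.5/5.8 = 5.603.
Difference = 5.603 − 5.431 = 0.172.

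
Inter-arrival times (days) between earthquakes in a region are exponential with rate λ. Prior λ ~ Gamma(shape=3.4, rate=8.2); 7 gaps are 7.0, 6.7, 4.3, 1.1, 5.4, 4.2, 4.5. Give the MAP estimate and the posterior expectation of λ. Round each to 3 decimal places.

Σ times = 33.2. Posterior: Gamma(shape = 3.4+7 = 10.4, rate = 8.2+33.2 = 41.4).
Mode = (α−1)/β = 9.4/41.4 = 0.227.
Mean = α/β = 10.4/41.4 = 0.251.

MAP = 0.227; posterior mean = 0.251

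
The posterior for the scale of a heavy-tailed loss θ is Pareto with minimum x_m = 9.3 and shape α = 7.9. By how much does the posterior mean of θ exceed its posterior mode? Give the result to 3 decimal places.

The Pareto density is strictly decreasing on [x_m, ∞), so the mode is x_m = 9.300.
Mean = α·x_m/(α−1) = 7.9·9.3/6.9 = 10.648.
Difference = 10.648 − 9.300 = 1.348.

1.348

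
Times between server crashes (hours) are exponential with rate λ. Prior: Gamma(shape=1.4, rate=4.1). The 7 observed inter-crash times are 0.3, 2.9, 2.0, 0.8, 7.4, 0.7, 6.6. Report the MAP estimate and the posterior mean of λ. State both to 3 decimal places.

MAP = 0.298; posterior mean = 0.339

Σ times = 20.7. Posterior: Gamma(shape = 1.4+7 = 8.4, rate = 4.1+20.7 = 24.8).
Mode = (α−1)/β = 7.4/24.8 = 0.298.
Mean = α/β = 8.4/24.8 = 0.339.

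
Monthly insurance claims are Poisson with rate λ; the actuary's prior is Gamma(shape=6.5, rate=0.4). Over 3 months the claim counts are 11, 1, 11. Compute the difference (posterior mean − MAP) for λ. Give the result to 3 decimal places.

0.294

Σ counts = 23. Posterior: Gamma(shape = 6.5+23 = 29.5, rate = 0.4+3 = 3.4).
Mode = (α−1)/β = 28.5/3.4 = 8.382.
Mean = α/β = 29.5/3.4 = 8.676.
Difference = 8.676 − 8.382 = 0.294.
The mean is pulled above the mode by the posterior's right skew.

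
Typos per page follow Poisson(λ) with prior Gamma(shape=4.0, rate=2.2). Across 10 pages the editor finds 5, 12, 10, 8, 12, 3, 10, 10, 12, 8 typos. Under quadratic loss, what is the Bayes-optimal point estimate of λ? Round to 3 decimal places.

7.705

Σ counts = 90. Posterior: Gamma(shape = 4.0+90 = 94.0, rate = 2.2+10 = 12.2).
Mode = (α−1)/β = 93.0/12.2 = 7.623.
Mean = α/β = 94.0/12.2 = 7.705.
Quadratic loss ⇒ the optimal estimator is the posterior mean.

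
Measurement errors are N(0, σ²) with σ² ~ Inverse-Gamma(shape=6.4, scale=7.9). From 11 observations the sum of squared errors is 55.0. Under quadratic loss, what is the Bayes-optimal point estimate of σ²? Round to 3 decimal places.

3.248

Posterior: Inverse-Gamma(shape = 6.4+11/2 = 11.9, scale = 7.9+55.0/2 = 35.4).
Mode = β/(α+1) = 35.4/12.9 = 2.744.
Mean = β/(α−1) = 35.4/10.9 = 3.248.
Quadratic loss ⇒ the optimal estimator is the posterior mean.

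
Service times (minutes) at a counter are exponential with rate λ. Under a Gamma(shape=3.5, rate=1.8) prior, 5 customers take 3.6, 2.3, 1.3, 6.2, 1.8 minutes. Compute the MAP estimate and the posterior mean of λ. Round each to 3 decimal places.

MAP = 0.441, posterior mean = 0.500

Σ times = 15.2. Posterior: Gamma(shape = 3.5+5 = 8.5, rate = 1.8+15.2 = 17.0).
Mode = (α−1)/β = 7.5/17.0 = 0.441.
Mean = α/β = 8.5/17.0 = 0.500.
Right-skewed posterior ⇒ mode < mean.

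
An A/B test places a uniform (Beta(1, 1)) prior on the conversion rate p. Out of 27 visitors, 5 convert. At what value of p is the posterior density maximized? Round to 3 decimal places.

0.185

Posterior: Beta(1+5, 1+22) = Beta(6, 23).
Mode = (6−1)/(6+23−2) = 5/27 = 0.185.
Mean = 6/(6+23) = 6/29 = 0.207.
This is the posterior mode — the MAP estimate.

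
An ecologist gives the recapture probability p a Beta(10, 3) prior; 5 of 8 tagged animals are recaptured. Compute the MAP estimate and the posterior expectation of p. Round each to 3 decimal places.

Posterior: Beta(10+5, 3+3) = Beta(15, 6).
Mode = (15−1)/(15+6−2) = 14/19 = 0.737.
Mean = 15/(15+6) = 15/21 = 0.714.

MAP estimate = 0.737, posterior expectation = 0.714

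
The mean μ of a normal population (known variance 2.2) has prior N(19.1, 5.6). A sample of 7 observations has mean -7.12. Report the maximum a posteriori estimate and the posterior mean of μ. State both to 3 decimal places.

maximum a posteriori estimate = -5.727, posterior mean = -5.727

Posterior for μ is Normal. Precision-weighted mean: (1/5.6·19.1 + 7/2.2·-7.12) / (1/5.6 + 7/2.2) = -5.727.
A Normal posterior is symmetric, so mode = mean.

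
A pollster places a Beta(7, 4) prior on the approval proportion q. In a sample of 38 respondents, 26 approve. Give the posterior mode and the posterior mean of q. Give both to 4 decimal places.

q_MAP = 0.6809, E[q|data] = 0.6735

Posterior: Beta(7+26, 4+12) = Beta(33, 16).
Mode = (33−1)/(33+16−2) = 32/47 = 0.6809.
Mean = 33/(33+16) = 33/49 = 0.6735.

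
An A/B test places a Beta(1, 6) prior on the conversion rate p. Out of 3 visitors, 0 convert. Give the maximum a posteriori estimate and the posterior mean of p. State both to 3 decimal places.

Posterior: Beta(1+0, 6+3) = Beta(1, 9).
Since α = 1 ≤ 1 and β > 1, the Beta density is monotone decreasing on [0,1]; the mode is at 0.
Mean = 1/(1+9) = 0.100.

MAP = 0.000, posterior mean = 0.100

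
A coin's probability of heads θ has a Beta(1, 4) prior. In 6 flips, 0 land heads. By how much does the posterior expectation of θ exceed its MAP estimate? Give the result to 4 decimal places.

Posterior: Beta(1+0, 4+6) = Beta(1, 10).
Since α = 1 ≤ 1 and β > 1, the Beta density is monotone decreasing on [0,1]; the mode is at 0.
Mean = 1/(1+10) = 0.0909.
Difference = 0.0909 − 0.0000 = 0.0909.
Mean > mode: the posterior has a right tail.

0.0909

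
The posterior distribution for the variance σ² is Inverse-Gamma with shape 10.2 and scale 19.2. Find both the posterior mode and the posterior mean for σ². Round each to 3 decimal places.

Mode = β/(α+1) = 19.2/11.2 = 1.714.
Mean = β/(α−1) = 19.2/9.2 = 2.087.

σ²_MAP = 1.714, E[σ²|data] = 2.087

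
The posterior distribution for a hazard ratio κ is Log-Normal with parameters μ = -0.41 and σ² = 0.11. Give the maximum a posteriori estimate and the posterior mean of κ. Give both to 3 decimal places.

MAP = 0.595, posterior mean = 0.701

Mode = exp(μ − σ²) = exp(-0.52) = 0.595.
Mean = exp(μ + σ²/2) = exp(-0.355) = 0.701.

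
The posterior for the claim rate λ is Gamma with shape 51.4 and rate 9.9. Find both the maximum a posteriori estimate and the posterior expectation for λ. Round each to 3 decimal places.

Mode = (α−1)/β = 50.4/9.9 = 5.091.
Mean = α/β = 51.4/9.9 = 5.192.
Right-skewed posterior ⇒ mode < mean.

maximum a posteriori estimate = 5.091, posterior expectation = 5.192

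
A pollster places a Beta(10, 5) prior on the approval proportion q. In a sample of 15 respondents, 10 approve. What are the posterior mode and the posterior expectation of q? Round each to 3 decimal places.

Posterior: Beta(10+10, 5+5) = Beta(20, 10).
Mode = (20−1)/(20+10−2) = 19/28 = 0.679.
Mean = 20/(20+10) = 20/30 = 0.667.
The posterior is left-skewed, so the mode exceeds the mean.

q_MAP = 0.679, E[q|data] = 0.667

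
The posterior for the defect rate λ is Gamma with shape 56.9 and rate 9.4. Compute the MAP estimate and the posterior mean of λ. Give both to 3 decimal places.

Mode = (α−1)/β = 55.9/9.4 = 5.947.
Mean = α/β = 56.9/9.4 = 6.053.

MAP: 5.947. Posterior mean: 6.053.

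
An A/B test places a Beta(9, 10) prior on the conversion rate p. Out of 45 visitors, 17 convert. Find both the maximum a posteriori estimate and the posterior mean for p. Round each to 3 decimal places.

Posterior: Beta(9+17, 10+28) = Beta(26, 38).
Mode = (26−1)/(26+38−2) = 25/62 = 0.403.
Mean = 26/(26+38) = 26/64 = 0.406.

maximum a posteriori estimate = 0.403, posterior mean = 0.406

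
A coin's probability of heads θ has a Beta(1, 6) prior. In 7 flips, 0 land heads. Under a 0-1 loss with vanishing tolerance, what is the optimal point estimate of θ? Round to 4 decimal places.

0.0000

Posterior: Beta(1+0, 6+7) = Beta(1, 13).
Since α = 1 ≤ 1 and β > 1, the Beta density is monotone decreasing on [0,1]; the mode is at 0.
Mean = 1/(1+13) = 0.0714.
This is the posterior mode — the MAP estimate.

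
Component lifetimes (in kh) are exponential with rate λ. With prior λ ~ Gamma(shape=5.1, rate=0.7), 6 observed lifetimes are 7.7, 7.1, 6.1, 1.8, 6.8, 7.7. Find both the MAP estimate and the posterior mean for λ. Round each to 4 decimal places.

λ_MAP = 0.2665, E[λ|data] = 0.2929

Σ times = 37.2. Posterior: Gamma(shape = 5.1+6 = 11.1, rate = 0.7+37.2 = 37.9).
Mode = (α−1)/β = 10.1/37.9 = 0.2665.
Mean = α/β = 11.1/37.9 = 0.2929.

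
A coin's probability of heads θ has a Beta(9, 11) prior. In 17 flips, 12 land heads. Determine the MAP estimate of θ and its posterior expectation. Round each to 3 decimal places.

θ_MAP = 0.571, E[θ|data] = 0.568

Posterior: Beta(9+12, 11+5) = Beta(21, 16).
Mode = (21−1)/(21+16−2) = 20/35 = 0.571.
Mean = 21/(21+16) = 21/37 = 0.568.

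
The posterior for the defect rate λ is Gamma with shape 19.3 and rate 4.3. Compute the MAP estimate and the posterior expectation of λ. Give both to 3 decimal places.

MAP = 4.256; posterior mean = 4.488

Mode = (α−1)/β = 18.3/4.3 = 4.256.
Mean = α/β = 19.3/4.3 = 4.488.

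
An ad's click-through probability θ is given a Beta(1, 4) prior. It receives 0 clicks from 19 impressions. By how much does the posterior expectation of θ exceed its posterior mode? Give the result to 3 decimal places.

0.042

Posterior: Beta(1+0, 4+19) = Beta(1, 23).
Since α = 1 ≤ 1 and β > 1, the Beta density is monotone decreasing on [0,1]; the mode is at 0.
Mean = 1/(1+23) = 0.042.
Difference = 0.042 − 0.000 = 0.042.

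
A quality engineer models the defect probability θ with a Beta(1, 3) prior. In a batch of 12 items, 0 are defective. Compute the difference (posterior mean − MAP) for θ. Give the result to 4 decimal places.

Posterior: Beta(1+0, 3+12) = Beta(1, 15).
Since α = 1 ≤ 1 and β > 1, the Beta density is monotone decreasing on [0,1]; the mode is at 0.
Mean = 1/(1+15) = 0.0625.
Difference = 0.0625 − 0.0000 = 0.0625.

0.0625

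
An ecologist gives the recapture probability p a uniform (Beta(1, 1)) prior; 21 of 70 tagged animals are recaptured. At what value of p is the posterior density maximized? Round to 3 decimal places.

Posterior: Beta(1+21, 1+49) = Beta(22, 50).
Mode = (22−1)/(22+50−2) = 21/70 = 0.300.
With a flat prior the MAP equals the MLE, 21/70.
Mean = 22/(22+50) = 22/72 = 0.306.
This is the posterior mode — the MAP estimate.

0.300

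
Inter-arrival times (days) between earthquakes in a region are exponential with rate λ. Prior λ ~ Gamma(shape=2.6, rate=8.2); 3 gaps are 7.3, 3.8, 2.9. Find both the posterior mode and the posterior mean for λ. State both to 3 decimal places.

MAP = 0.207; posterior mean = 0.252

Σ times = 14.0. Posterior: Gamma(shape = 2.6+3 = 5.6, rate = 8.2+14.0 = 22.2).
Mode = (α−1)/β = 4.6/22.2 = 0.207.
Mean = α/β = 5.6/22.2 = 0.252.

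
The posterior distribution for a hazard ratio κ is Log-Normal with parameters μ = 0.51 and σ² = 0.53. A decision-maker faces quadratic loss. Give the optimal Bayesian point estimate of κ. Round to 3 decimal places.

Mode = exp(μ − σ²) = exp(-0.02) = 0.980.
Mean = exp(μ + σ²/2) = exp(0.775) = 2.171.
Quadratic loss ⇒ the optimal estimator is the posterior mean.

2.171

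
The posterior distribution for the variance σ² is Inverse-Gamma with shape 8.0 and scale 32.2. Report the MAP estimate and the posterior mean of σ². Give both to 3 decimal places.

Mode = β/(α+1) = 32.2/9.0 = 3.578.
Mean = β/(α−1) = 32.2/7.0 = 4.600.
The mean is pulled above the mode by the posterior's right skew.

MAP estimate = 3.578, posterior mean = 4.600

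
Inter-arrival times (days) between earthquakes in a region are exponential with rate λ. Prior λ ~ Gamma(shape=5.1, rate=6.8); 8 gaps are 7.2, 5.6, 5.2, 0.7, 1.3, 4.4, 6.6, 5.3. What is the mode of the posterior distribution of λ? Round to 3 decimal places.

0.281

Σ times = 36.3. Posterior: Gamma(shape = 5.1+8 = 13.1, rate = 6.8+36.3 = 43.1).
Mode = (α−1)/β = 12.1/43.1 = 0.281.
Mean = α/β = 13.1/43.1 = 0.304.
This is the posterior mode — the MAP estimate.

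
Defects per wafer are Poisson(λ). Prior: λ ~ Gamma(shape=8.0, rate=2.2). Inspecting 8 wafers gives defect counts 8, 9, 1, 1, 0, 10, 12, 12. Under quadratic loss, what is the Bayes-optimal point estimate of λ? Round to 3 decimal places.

5.980

Σ counts = 53. Posterior: Gamma(shape = 8.0+53 = 61.0, rate = 2.2+8 = 10.2).
Mode = (α−1)/β = 60.0/10.2 = 5.882.
Mean = α/β = 61.0/10.2 = 5.980.
Quadratic loss ⇒ the optimal estimator is the posterior mean.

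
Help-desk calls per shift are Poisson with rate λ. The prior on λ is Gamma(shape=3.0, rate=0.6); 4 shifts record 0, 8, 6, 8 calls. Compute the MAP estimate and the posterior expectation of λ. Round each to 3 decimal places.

Σ counts = 22. Posterior: Gamma(shape = 3.0+22 = 25.0, rate = 0.6+4 = 4.6).
Mode = (α−1)/β = 24.0/4.6 = 5.217.
Mean = α/β = 25.0/4.6 = 5.435.

MAP: 5.217. Posterior mean: 5.435.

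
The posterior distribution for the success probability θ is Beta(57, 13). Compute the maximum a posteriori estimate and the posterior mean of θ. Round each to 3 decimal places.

Mode = (57−1)/(57+13−2) = 56/68 = 0.824.
Mean = 57/(57+13) = 57/70 = 0.814.
The posterior is left-skewed, so the mode exceeds the mean.

MAP = 0.824; posterior mean = 0.814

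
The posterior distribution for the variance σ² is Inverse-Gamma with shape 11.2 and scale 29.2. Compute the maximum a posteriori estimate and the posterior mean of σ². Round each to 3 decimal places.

σ²_MAP = 2.393, E[σ²|data] = 2.863

Mode = β/(α+1) = 29.2/12.2 = 2.393.
Mean = β/(α−1) = 29.2/10.2 = 2.863.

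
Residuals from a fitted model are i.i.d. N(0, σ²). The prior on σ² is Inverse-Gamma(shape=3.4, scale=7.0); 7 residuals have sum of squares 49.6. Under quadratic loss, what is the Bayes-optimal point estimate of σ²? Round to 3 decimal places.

Posterior: Inverse-Gamma(shape = 3.4+7/2 = 6.9, scale = 7.0+49.6/2 = 31.8).
Mode = β/(α+1) = 31.8/7.9 = 4.025.
Mean = β/(α−1) = 31.8/5.9 = 5.390.
Quadratic loss ⇒ the optimal estimator is the posterior mean.

5.390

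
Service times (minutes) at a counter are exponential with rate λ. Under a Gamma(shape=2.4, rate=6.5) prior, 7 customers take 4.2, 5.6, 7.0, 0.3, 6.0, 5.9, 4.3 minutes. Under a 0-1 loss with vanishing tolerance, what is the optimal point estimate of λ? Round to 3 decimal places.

Σ times = 33.3. Posterior: Gamma(shape = 2.4+7 = 9.4, rate = 6.5+33.3 = 39.8).
Mode = (α−1)/β = 8.4/39.8 = 0.211.
Mean = α/β = 9.4/39.8 = 0.236.
This is the posterior mode — the MAP estimate.

0.211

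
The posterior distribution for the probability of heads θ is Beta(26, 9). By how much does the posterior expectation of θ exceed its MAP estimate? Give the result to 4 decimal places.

Mode = (26−1)/(26+9−2) = 25/33 = 0.7576.
Mean = 26/(26+9) = 26/35 = 0.7429.
Difference = 0.7429 − 0.7576 = -0.0147.
Left-skewed posterior ⇒ mean < mode.

-0.0147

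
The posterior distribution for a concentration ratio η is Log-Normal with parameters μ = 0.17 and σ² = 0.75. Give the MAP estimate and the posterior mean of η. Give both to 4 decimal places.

η_MAP = 0.5599, E[η|data] = 1.7246

Mode = exp(μ − σ²) = exp(-0.58) = 0.5599.
Mean = exp(μ + σ²/2) = exp(0.545) = 1.7246.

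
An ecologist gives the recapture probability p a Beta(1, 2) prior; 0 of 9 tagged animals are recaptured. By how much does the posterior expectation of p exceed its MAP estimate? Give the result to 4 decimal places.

0.0833

Posterior: Beta(1+0, 2+9) = Beta(1, 11).
Since α = 1 ≤ 1 and β > 1, the Beta density is monotone decreasing on [0,1]; the mode is at 0.
Mean = 1/(1+11) = 0.0833.
Difference = 0.0833 − 0.0000 = 0.0833.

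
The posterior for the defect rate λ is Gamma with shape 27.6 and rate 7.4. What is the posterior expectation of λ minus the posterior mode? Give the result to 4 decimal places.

0.1351

Mode = (α−1)/β = 26.6/7.4 = 3.5946.
Mean = α/β = 27.6/7.4 = 3.7297.
Difference = 3.7297 − 3.5946 = 0.1351.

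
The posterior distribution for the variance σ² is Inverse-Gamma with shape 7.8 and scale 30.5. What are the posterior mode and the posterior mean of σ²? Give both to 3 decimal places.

Mode = β/(α+1) = 30.5/8.8 = 3.466.
Mean = β/(α−1) = 30.5/6.8 = 4.485.

MAP: 3.466. Posterior mean: 4.485.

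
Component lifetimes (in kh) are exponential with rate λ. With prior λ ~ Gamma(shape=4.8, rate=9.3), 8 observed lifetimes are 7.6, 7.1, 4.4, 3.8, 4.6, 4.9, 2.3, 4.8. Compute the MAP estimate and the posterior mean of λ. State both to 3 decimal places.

Σ times = 39.5. Posterior: Gamma(shape = 4.8+8 = 12.8, rate = 9.3+39.5 = 48.8).
Mode = (α−1)/β = 11.8/48.8 = 0.242.
Mean = α/β = 12.8/48.8 = 0.262.
Right-skewed posterior ⇒ mode < mean.

MAP = 0.242, posterior mean = 0.262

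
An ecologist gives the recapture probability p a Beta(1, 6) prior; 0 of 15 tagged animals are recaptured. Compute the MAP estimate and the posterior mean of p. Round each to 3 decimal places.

Posterior: Beta(1+0, 6+15) = Beta(1, 21).
Since α = 1 ≤ 1 and β > 1, the Beta density is monotone decreasing on [0,1]; the mode is at 0.
Mean = 1/(1+21) = 0.045.

MAP estimate = 0.000, posterior mean = 0.045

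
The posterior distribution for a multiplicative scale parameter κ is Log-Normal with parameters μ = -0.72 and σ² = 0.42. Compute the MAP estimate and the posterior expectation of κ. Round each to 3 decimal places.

Mode = exp(μ − σ²) = exp(-1.14) = 0.320.
Mean = exp(μ + σ²/2) = exp(-0.510) = 0.600.

κ_MAP = 0.320, E[κ|data] = 0.600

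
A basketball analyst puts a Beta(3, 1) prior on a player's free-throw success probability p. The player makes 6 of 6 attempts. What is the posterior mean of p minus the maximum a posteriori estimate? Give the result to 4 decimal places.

Posterior: Beta(3+6, 1+0) = Beta(9, 1).
Since β = 1 ≤ 1 and α > 1, the Beta density is monotone increasing on [0,1]; the mode is at 1.
Mean = 9/(9+1) = 0.9000.
Difference = 0.9000 − 1.0000 = -0.1000.
The mean is pulled below the mode by the posterior's left skew.

-0.1000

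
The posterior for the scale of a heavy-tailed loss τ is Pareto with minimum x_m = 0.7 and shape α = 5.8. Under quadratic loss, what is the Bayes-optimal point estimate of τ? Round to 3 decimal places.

0.846

The Pareto density is strictly decreasing on [x_m, ∞), so the mode is x_m = 0.700.
Mean = α·x_m/(α−1) = 5.8·0.7/4.8 = 0.846.
Quadratic loss ⇒ the optimal estimator is the posterior mean.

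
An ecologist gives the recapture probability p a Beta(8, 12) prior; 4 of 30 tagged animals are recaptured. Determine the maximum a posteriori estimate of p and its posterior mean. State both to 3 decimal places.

p_MAP = 0.229, E[p|data] = 0.240

Posterior: Beta(8+4, 12+26) = Beta(12, 38).
Mode = (12−1)/(12+38−2) = 11/48 = 0.229.
Mean = 12/(12+38) = 12/50 = 0.240.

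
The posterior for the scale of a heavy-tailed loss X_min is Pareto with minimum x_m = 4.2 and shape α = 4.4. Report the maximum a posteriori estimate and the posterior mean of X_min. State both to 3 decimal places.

The Pareto density is strictly decreasing on [x_m, ∞), so the mode is x_m = 4.200.
Mean = α·x_m/(α−1) = 4.4·4.2/3.4 = 5.435.
The posterior is right-skewed, so the mean exceeds the mode.

X_min_MAP = 4.200, E[X_min|data] = 5.435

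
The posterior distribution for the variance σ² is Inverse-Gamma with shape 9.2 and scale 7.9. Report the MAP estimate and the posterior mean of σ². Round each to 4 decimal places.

Mode = β/(α+1) = 7.9/10.2 = 0.7745.
Mean = β/(α−1) = 7.9/8.2 = 0.9634.

σ²_MAP = 0.7745, E[σ²|data] = 0.9634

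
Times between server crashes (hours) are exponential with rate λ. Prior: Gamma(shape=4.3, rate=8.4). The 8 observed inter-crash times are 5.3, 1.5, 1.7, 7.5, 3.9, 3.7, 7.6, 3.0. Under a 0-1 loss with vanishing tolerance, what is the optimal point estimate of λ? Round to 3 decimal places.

0.265

Σ times = 34.2. Posterior: Gamma(shape = 4.3+8 = 12.3, rate = 8.4+34.2 = 42.6).
Mode = (α−1)/β = 11.3/42.6 = 0.265.
Mean = α/β = 12.3/42.6 = 0.289.
This is the posterior mode — the MAP estimate.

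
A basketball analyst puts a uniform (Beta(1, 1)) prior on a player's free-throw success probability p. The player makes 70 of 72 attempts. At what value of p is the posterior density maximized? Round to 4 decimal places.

0.9722

Posterior: Beta(1+70, 1+2) = Beta(71, 3).
Mode = (71−1)/(71+3−2) = 70/72 = 0.9722.
Mean = 71/(71+3) = 71/74 = 0.9595.
This is the posterior mode — the MAP estimate.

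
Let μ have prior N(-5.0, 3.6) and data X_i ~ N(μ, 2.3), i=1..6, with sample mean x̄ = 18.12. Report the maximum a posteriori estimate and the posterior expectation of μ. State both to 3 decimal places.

MAP: 15.895. Posterior mean: 15.895.

Posterior for μ is Normal. Precision-weighted mean: (1/3.6·-5.0 + 6/2.3·18.12) / (1/3.6 + 6/2.3) = 15.895.
A Normal posterior is symmetric, so mode = mean.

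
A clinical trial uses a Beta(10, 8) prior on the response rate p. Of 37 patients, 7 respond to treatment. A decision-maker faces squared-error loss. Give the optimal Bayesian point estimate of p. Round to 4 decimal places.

0.3091

Posterior: Beta(10+7, 8+30) = Beta(17, 38).
Mode = (17−1)/(17+38−2) = 16/53 = 0.3019.
Mean = 17/(17+38) = 17/55 = 0.3091.
Squared-error loss ⇒ the optimal estimator is the posterior mean.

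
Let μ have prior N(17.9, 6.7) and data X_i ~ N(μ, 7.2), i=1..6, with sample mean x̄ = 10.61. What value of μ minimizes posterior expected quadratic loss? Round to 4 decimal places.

Posterior for μ is Normal. Precision-weighted mean: (1/6.7·17.9 + 6/7.2·10.61) / (1/6.7 + 6/7.2) = 11.7173.
A Normal posterior is symmetric, so mode = mean.
Quadratic loss ⇒ the optimal estimator is the posterior mean.

11.7173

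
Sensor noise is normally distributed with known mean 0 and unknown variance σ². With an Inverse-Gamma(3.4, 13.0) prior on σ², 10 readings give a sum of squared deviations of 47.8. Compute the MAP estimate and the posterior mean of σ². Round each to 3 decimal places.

MAP: 3.926. Posterior mean: 4.986.

Posterior: Inverse-Gamma(shape = 3.4+10/2 = 8.4, scale = 13.0+47.8/2 = 36.9).
Mode = β/(α+1) = 36.9/9.4 = 3.926.
Mean = β/(α−1) = 36.9/7.4 = 4.986.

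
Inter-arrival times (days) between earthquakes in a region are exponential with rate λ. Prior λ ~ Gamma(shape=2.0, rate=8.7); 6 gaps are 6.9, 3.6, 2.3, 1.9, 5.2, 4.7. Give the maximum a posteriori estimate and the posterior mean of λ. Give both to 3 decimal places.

maximum a posteriori estimate = 0.210, posterior mean = 0.240

Σ times = 24.6. Posterior: Gamma(shape = 2.0+6 = 8.0, rate = 8.7+24.6 = 33.3).
Mode = (α−1)/β = 7.0/33.3 = 0.210.
Mean = α/β = 8.0/33.3 = 0.240.
The mean is pulled above the mode by the posterior's right skew.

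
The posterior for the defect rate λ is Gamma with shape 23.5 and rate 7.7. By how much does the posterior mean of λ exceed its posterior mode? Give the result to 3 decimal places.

0.130

Mode = (α−1)/β = 22.5/7.7 = 2.922.
Mean = α/β = 23.5/7.7 = 3.052.
Difference = 3.052 − 2.922 = 0.130.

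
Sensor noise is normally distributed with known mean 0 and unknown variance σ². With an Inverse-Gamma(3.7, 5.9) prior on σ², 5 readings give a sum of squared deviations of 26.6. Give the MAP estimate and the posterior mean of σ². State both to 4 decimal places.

σ²_MAP = 2.6667, E[σ²|data] = 3.6923

Posterior: Inverse-Gamma(shape = 3.7+5/2 = 6.2, scale = 5.9+26.6/2 = 19.2).
Mode = β/(α+1) = 19.2/7.2 = 2.6667.
Mean = β/(α−1) = 19.2/5.2 = 3.6923.
The mean is pulled above the mode by the posterior's right skew.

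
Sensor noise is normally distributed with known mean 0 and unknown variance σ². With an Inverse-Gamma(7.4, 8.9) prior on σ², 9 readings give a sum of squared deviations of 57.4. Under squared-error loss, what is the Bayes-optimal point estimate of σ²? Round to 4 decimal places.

Posterior: Inverse-Gamma(shape = 7.4+9/2 = 11.9, scale = 8.9+57.4/2 = 37.6).
Mode = β/(α+1) = 37.6/12.9 = 2.9147.
Mean = β/(α−1) = 37.6/10.9 = 3.4495.
Squared-error loss ⇒ the optimal estimator is the posterior mean.

3.4495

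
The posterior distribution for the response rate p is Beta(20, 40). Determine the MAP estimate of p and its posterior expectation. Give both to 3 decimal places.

Mode = (20−1)/(20+40−2) = 19/58 = 0.328.
Mean = 20/(20+40) = 20/60 = 0.333.
Mean > mode: the posterior has a right tail.

MAP = 0.328, posterior mean = 0.333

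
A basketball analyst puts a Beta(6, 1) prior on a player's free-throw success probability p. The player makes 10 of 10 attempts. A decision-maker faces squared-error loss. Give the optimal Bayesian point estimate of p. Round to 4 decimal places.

0.9412

Posterior: Beta(6+10, 1+0) = Beta(16, 1).
Since β = 1 ≤ 1 and α > 1, the Beta density is monotone increasing on [0,1]; the mode is at 1.
Mean = 16/(16+1) = 0.9412.
Squared-error loss ⇒ the optimal estimator is the posterior mean.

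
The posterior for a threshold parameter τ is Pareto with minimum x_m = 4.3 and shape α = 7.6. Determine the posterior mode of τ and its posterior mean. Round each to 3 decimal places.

The Pareto density is strictly decreasing on [x_m, ∞), so the mode is x_m = 4.300.
Mean = α·x_m/(α−1) = 7.6·4.3/6.6 = 4.952.

τ_MAP = 4.300, E[τ|data] = 4.952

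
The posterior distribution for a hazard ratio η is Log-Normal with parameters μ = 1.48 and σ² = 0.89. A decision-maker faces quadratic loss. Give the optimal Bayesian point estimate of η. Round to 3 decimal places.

6.855

Mode = exp(μ − σ²) = exp(0.59) = 1.804.
Mean = exp(μ + σ²/2) = exp(1.925) = 6.855.
Quadratic loss ⇒ the optimal estimator is the posterior mean.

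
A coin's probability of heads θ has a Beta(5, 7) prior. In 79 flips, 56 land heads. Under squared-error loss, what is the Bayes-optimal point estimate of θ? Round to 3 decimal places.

Posterior: Beta(5+56, 7+23) = Beta(61, 30).
Mode = (61−1)/(61+30−2) = 60/89 = 0.674.
Mean = 61/(61+30) = 61/91 = 0.670.
Squared-error loss ⇒ the optimal estimator is the posterior mean.

0.670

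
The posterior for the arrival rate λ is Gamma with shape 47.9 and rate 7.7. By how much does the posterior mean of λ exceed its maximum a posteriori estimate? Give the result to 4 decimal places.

0.1299

Mode = (α−1)/β = 46.9/7.7 = 6.0909.
Mean = α/β = 47.9/7.7 = 6.2208.
Difference = 6.2208 − 6.0909 = 0.1299.
The mean is pulled above the mode by the posterior's right skew.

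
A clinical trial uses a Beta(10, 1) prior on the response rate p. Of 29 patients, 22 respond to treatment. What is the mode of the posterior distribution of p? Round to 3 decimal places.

0.816

Posterior: Beta(10+22, 1+7) = Beta(32, 8).
Mode = (32−1)/(32+8−2) = 31/38 = 0.816.
Mean = 32/(32+8) = 32/40 = 0.800.
This is the posterior mode — the MAP estimate.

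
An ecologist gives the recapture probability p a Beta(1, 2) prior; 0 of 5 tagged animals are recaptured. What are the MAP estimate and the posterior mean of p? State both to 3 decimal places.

MAP: 0.000. Posterior mean: 0.125.

Posterior: Beta(1+0, 2+5) = Beta(1, 7).
Since α = 1 ≤ 1 and β > 1, the Beta density is monotone decreasing on [0,1]; the mode is at 0.
Mean = 1/(1+7) = 0.125.
Mean > mode: the posterior has a right tail.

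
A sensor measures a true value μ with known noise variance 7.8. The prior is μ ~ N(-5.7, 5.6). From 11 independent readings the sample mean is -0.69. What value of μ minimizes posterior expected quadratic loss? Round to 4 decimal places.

-1.2531

Posterior for μ is Normal. Precision-weighted mean: (1/5.6·-5.7 + 11/7.8·-0.69) / (1/5.6 + 11/7.8) = -1.2531.
A Normal posterior is symmetric, so mode = mean.
Quadratic loss ⇒ the optimal estimator is the posterior mean.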